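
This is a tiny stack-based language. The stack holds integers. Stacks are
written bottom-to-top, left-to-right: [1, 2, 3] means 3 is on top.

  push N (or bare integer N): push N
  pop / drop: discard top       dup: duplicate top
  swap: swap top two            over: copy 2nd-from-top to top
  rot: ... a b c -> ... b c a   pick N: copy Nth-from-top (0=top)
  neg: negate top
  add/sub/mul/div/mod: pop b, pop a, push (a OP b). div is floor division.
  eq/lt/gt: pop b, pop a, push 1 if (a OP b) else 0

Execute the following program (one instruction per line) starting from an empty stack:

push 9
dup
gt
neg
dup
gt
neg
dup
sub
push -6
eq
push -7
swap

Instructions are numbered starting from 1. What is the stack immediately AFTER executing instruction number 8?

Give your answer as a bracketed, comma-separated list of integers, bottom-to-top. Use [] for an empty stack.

Step 1 ('push 9'): [9]
Step 2 ('dup'): [9, 9]
Step 3 ('gt'): [0]
Step 4 ('neg'): [0]
Step 5 ('dup'): [0, 0]
Step 6 ('gt'): [0]
Step 7 ('neg'): [0]
Step 8 ('dup'): [0, 0]

Answer: [0, 0]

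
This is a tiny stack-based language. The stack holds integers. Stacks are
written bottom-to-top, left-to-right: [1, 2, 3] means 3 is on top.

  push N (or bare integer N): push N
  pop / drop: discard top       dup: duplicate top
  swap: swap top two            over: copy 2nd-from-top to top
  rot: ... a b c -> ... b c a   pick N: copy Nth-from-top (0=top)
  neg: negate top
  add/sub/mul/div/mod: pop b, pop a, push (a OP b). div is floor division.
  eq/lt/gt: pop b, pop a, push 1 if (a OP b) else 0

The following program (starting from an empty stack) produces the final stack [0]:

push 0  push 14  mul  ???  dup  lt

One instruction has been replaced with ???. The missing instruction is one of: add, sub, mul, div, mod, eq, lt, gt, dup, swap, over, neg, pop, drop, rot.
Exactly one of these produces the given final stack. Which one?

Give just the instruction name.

Answer: neg

Derivation:
Stack before ???: [0]
Stack after ???:  [0]
The instruction that transforms [0] -> [0] is: neg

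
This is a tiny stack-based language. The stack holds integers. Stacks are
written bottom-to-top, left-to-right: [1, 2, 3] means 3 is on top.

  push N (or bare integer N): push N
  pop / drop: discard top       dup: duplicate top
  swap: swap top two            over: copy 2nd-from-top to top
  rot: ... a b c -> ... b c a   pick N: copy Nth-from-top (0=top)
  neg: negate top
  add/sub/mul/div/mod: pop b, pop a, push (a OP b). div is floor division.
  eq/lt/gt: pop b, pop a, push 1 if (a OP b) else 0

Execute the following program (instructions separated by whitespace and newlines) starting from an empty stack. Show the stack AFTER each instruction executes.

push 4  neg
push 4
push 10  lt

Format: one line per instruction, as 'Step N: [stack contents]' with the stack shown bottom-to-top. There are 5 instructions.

Step 1: [4]
Step 2: [-4]
Step 3: [-4, 4]
Step 4: [-4, 4, 10]
Step 5: [-4, 1]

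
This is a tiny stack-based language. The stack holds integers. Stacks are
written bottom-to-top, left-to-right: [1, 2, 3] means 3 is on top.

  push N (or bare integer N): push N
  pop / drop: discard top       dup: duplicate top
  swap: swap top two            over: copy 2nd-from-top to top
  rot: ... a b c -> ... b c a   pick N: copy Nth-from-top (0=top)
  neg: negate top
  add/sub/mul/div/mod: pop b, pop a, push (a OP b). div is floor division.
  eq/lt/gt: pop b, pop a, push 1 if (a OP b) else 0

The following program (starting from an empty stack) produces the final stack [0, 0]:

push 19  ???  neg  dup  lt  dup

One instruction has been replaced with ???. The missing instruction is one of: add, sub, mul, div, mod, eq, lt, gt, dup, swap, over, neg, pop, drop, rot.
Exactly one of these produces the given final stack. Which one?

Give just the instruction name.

Answer: neg

Derivation:
Stack before ???: [19]
Stack after ???:  [-19]
The instruction that transforms [19] -> [-19] is: neg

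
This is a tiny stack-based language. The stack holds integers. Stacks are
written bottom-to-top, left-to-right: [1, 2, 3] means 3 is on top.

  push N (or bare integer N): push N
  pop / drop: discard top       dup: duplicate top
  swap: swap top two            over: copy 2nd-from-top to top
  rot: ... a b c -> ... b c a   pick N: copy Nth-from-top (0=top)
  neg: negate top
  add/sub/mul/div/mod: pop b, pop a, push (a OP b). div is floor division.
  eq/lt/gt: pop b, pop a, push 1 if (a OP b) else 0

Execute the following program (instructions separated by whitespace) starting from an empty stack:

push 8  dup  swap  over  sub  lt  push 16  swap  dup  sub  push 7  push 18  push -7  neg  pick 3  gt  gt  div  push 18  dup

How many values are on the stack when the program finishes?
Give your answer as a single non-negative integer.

After 'push 8': stack = [8] (depth 1)
After 'dup': stack = [8, 8] (depth 2)
After 'swap': stack = [8, 8] (depth 2)
After 'over': stack = [8, 8, 8] (depth 3)
After 'sub': stack = [8, 0] (depth 2)
After 'lt': stack = [0] (depth 1)
After 'push 16': stack = [0, 16] (depth 2)
After 'swap': stack = [16, 0] (depth 2)
After 'dup': stack = [16, 0, 0] (depth 3)
After 'sub': stack = [16, 0] (depth 2)
After 'push 7': stack = [16, 0, 7] (depth 3)
After 'push 18': stack = [16, 0, 7, 18] (depth 4)
After 'push -7': stack = [16, 0, 7, 18, -7] (depth 5)
After 'neg': stack = [16, 0, 7, 18, 7] (depth 5)
After 'pick 3': stack = [16, 0, 7, 18, 7, 0] (depth 6)
After 'gt': stack = [16, 0, 7, 18, 1] (depth 5)
After 'gt': stack = [16, 0, 7, 1] (depth 4)
After 'div': stack = [16, 0, 7] (depth 3)
After 'push 18': stack = [16, 0, 7, 18] (depth 4)
After 'dup': stack = [16, 0, 7, 18, 18] (depth 5)

Answer: 5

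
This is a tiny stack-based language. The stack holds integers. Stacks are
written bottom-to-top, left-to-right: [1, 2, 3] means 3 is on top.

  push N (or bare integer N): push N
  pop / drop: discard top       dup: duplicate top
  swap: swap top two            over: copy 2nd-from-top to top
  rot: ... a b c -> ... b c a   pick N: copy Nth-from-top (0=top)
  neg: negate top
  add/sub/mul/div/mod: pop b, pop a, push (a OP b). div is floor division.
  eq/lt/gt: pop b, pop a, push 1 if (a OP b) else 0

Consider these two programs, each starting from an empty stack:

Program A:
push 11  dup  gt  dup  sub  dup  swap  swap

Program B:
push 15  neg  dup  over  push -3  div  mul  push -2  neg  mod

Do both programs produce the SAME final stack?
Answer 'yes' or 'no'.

Program A trace:
  After 'push 11': [11]
  After 'dup': [11, 11]
  After 'gt': [0]
  After 'dup': [0, 0]
  After 'sub': [0]
  After 'dup': [0, 0]
  After 'swap': [0, 0]
  After 'swap': [0, 0]
Program A final stack: [0, 0]

Program B trace:
  After 'push 15': [15]
  After 'neg': [-15]
  After 'dup': [-15, -15]
  After 'over': [-15, -15, -15]
  After 'push -3': [-15, -15, -15, -3]
  After 'div': [-15, -15, 5]
  After 'mul': [-15, -75]
  After 'push -2': [-15, -75, -2]
  After 'neg': [-15, -75, 2]
  After 'mod': [-15, 1]
Program B final stack: [-15, 1]
Same: no

Answer: no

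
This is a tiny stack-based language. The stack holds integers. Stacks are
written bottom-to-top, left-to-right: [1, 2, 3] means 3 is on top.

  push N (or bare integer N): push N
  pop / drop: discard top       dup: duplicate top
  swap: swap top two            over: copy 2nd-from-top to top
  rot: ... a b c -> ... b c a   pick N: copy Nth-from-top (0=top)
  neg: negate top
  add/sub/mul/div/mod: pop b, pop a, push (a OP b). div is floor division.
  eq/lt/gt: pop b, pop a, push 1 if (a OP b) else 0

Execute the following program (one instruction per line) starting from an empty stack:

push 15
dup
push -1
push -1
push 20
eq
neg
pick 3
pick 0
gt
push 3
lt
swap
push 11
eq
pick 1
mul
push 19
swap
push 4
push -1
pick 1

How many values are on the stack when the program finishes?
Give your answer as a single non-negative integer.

After 'push 15': stack = [15] (depth 1)
After 'dup': stack = [15, 15] (depth 2)
After 'push -1': stack = [15, 15, -1] (depth 3)
After 'push -1': stack = [15, 15, -1, -1] (depth 4)
After 'push 20': stack = [15, 15, -1, -1, 20] (depth 5)
After 'eq': stack = [15, 15, -1, 0] (depth 4)
After 'neg': stack = [15, 15, -1, 0] (depth 4)
After 'pick 3': stack = [15, 15, -1, 0, 15] (depth 5)
After 'pick 0': stack = [15, 15, -1, 0, 15, 15] (depth 6)
After 'gt': stack = [15, 15, -1, 0, 0] (depth 5)
  ...
After 'swap': stack = [15, 15, -1, 1, 0] (depth 5)
After 'push 11': stack = [15, 15, -1, 1, 0, 11] (depth 6)
After 'eq': stack = [15, 15, -1, 1, 0] (depth 5)
After 'pick 1': stack = [15, 15, -1, 1, 0, 1] (depth 6)
After 'mul': stack = [15, 15, -1, 1, 0] (depth 5)
After 'push 19': stack = [15, 15, -1, 1, 0, 19] (depth 6)
After 'swap': stack = [15, 15, -1, 1, 19, 0] (depth 6)
After 'push 4': stack = [15, 15, -1, 1, 19, 0, 4] (depth 7)
After 'push -1': stack = [15, 15, -1, 1, 19, 0, 4, -1] (depth 8)
After 'pick 1': stack = [15, 15, -1, 1, 19, 0, 4, -1, 4] (depth 9)

Answer: 9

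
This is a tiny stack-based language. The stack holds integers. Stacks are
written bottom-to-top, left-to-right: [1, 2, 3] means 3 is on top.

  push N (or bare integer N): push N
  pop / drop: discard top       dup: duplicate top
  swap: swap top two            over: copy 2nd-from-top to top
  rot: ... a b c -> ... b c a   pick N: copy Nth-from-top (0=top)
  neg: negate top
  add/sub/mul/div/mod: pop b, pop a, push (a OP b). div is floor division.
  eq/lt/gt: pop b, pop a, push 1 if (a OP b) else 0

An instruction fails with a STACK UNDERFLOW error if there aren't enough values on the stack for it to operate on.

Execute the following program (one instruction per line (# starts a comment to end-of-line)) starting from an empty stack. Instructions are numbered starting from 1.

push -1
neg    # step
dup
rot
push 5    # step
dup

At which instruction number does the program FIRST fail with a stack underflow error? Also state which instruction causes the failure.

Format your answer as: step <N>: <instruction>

Step 1 ('push -1'): stack = [-1], depth = 1
Step 2 ('neg'): stack = [1], depth = 1
Step 3 ('dup'): stack = [1, 1], depth = 2
Step 4 ('rot'): needs 3 value(s) but depth is 2 — STACK UNDERFLOW

Answer: step 4: rot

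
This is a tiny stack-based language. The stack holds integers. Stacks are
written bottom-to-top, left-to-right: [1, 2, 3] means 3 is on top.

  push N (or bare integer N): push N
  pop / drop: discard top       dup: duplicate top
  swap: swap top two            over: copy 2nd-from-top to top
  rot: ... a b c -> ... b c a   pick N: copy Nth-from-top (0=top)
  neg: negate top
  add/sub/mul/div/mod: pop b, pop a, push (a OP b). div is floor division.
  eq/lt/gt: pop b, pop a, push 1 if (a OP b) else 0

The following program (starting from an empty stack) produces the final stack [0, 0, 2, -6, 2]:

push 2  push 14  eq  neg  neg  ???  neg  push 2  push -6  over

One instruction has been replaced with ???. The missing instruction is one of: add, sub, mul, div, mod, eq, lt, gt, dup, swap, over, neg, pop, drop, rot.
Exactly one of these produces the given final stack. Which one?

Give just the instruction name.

Stack before ???: [0]
Stack after ???:  [0, 0]
The instruction that transforms [0] -> [0, 0] is: dup

Answer: dup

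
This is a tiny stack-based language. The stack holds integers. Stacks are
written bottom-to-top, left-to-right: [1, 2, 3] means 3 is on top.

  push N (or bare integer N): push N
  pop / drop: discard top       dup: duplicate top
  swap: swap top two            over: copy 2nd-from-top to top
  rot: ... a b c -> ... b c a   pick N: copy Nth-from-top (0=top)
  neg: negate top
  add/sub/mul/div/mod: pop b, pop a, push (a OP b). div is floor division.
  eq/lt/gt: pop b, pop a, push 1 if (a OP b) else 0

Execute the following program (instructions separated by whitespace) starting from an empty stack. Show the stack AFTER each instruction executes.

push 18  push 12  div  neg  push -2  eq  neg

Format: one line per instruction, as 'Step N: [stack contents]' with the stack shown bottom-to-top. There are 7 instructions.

Step 1: [18]
Step 2: [18, 12]
Step 3: [1]
Step 4: [-1]
Step 5: [-1, -2]
Step 6: [0]
Step 7: [0]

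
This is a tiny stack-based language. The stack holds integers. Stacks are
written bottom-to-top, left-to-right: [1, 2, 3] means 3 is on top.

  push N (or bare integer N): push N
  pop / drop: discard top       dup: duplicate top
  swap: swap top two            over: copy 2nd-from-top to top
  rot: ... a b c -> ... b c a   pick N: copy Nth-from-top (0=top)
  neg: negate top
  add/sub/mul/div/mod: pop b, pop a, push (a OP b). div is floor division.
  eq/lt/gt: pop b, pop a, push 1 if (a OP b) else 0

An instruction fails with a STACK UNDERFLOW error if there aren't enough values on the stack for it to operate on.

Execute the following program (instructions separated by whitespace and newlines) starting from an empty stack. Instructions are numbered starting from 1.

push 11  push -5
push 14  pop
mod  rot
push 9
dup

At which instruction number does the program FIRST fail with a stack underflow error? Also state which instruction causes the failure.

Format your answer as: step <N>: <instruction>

Answer: step 6: rot

Derivation:
Step 1 ('push 11'): stack = [11], depth = 1
Step 2 ('push -5'): stack = [11, -5], depth = 2
Step 3 ('push 14'): stack = [11, -5, 14], depth = 3
Step 4 ('pop'): stack = [11, -5], depth = 2
Step 5 ('mod'): stack = [-4], depth = 1
Step 6 ('rot'): needs 3 value(s) but depth is 1 — STACK UNDERFLOW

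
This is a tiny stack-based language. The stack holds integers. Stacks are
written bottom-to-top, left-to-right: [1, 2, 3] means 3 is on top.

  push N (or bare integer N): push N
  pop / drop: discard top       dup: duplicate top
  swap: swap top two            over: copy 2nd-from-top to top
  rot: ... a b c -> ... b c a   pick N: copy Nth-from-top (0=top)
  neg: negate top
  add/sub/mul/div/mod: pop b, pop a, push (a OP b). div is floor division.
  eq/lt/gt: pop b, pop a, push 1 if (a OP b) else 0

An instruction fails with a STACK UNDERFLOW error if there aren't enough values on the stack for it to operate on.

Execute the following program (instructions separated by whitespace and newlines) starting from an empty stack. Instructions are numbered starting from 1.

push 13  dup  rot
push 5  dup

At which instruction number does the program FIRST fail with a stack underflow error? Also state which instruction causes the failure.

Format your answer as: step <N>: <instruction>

Answer: step 3: rot

Derivation:
Step 1 ('push 13'): stack = [13], depth = 1
Step 2 ('dup'): stack = [13, 13], depth = 2
Step 3 ('rot'): needs 3 value(s) but depth is 2 — STACK UNDERFLOW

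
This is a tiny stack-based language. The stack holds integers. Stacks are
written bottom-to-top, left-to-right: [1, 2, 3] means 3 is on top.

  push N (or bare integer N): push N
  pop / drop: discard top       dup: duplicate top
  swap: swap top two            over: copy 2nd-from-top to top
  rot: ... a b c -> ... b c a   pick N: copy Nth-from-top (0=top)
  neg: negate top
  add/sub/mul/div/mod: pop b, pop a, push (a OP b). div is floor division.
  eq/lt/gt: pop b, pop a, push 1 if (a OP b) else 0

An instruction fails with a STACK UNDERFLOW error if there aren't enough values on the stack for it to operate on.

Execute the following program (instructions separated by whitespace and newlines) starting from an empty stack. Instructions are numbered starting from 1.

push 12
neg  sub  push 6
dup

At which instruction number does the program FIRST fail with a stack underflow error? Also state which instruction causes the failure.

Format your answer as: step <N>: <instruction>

Answer: step 3: sub

Derivation:
Step 1 ('push 12'): stack = [12], depth = 1
Step 2 ('neg'): stack = [-12], depth = 1
Step 3 ('sub'): needs 2 value(s) but depth is 1 — STACK UNDERFLOW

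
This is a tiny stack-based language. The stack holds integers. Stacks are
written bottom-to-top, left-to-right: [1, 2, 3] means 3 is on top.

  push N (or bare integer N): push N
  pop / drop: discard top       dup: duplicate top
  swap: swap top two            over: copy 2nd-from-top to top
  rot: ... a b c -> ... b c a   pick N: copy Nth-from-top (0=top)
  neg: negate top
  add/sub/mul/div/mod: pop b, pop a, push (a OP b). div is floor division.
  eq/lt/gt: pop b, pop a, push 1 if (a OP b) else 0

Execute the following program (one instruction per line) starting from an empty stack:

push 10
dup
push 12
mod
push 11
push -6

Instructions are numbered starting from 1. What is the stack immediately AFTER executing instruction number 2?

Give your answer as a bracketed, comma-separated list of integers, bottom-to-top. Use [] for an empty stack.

Answer: [10, 10]

Derivation:
Step 1 ('push 10'): [10]
Step 2 ('dup'): [10, 10]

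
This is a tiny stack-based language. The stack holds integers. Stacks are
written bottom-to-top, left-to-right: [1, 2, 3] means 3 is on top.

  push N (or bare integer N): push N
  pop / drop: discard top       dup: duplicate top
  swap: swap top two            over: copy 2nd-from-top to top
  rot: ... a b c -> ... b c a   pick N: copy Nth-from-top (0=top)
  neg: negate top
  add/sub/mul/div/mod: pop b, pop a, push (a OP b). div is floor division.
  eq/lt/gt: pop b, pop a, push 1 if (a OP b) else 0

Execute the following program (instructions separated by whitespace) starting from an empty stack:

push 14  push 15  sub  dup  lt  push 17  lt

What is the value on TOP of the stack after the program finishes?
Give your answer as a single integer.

Answer: 1

Derivation:
After 'push 14': [14]
After 'push 15': [14, 15]
After 'sub': [-1]
After 'dup': [-1, -1]
After 'lt': [0]
After 'push 17': [0, 17]
After 'lt': [1]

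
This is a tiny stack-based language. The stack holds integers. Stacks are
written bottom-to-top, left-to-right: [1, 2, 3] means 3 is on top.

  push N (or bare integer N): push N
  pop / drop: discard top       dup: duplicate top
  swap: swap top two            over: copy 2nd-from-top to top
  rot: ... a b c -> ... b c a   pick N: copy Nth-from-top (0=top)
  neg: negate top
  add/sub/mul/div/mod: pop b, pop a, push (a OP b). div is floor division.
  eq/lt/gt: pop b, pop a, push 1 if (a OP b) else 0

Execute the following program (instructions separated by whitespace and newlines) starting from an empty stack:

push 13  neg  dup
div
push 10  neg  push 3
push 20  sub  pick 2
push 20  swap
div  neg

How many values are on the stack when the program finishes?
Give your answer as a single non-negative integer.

Answer: 4

Derivation:
After 'push 13': stack = [13] (depth 1)
After 'neg': stack = [-13] (depth 1)
After 'dup': stack = [-13, -13] (depth 2)
After 'div': stack = [1] (depth 1)
After 'push 10': stack = [1, 10] (depth 2)
After 'neg': stack = [1, -10] (depth 2)
After 'push 3': stack = [1, -10, 3] (depth 3)
After 'push 20': stack = [1, -10, 3, 20] (depth 4)
After 'sub': stack = [1, -10, -17] (depth 3)
After 'pick 2': stack = [1, -10, -17, 1] (depth 4)
After 'push 20': stack = [1, -10, -17, 1, 20] (depth 5)
After 'swap': stack = [1, -10, -17, 20, 1] (depth 5)
After 'div': stack = [1, -10, -17, 20] (depth 4)
After 'neg': stack = [1, -10, -17, -20] (depth 4)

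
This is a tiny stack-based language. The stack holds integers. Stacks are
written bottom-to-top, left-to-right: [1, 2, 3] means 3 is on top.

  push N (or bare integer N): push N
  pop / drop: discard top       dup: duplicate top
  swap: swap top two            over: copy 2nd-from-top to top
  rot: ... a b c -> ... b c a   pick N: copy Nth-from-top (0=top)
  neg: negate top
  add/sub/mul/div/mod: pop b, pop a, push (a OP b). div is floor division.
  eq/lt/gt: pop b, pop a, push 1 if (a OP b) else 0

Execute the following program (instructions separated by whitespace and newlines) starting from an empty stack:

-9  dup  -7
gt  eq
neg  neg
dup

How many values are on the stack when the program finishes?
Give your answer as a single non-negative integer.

After 'push -9': stack = [-9] (depth 1)
After 'dup': stack = [-9, -9] (depth 2)
After 'push -7': stack = [-9, -9, -7] (depth 3)
After 'gt': stack = [-9, 0] (depth 2)
After 'eq': stack = [0] (depth 1)
After 'neg': stack = [0] (depth 1)
After 'neg': stack = [0] (depth 1)
After 'dup': stack = [0, 0] (depth 2)

Answer: 2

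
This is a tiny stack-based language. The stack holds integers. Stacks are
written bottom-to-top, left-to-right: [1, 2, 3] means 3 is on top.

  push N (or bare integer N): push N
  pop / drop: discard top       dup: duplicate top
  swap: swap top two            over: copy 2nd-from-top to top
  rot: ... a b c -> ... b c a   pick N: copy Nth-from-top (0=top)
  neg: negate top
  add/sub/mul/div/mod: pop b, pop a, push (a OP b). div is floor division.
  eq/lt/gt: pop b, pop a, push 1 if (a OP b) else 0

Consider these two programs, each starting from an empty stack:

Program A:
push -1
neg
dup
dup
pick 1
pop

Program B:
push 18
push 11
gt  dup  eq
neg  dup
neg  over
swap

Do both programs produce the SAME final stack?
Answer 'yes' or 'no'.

Answer: no

Derivation:
Program A trace:
  After 'push -1': [-1]
  After 'neg': [1]
  After 'dup': [1, 1]
  After 'dup': [1, 1, 1]
  After 'pick 1': [1, 1, 1, 1]
  After 'pop': [1, 1, 1]
Program A final stack: [1, 1, 1]

Program B trace:
  After 'push 18': [18]
  After 'push 11': [18, 11]
  After 'gt': [1]
  After 'dup': [1, 1]
  After 'eq': [1]
  After 'neg': [-1]
  After 'dup': [-1, -1]
  After 'neg': [-1, 1]
  After 'over': [-1, 1, -1]
  After 'swap': [-1, -1, 1]
Program B final stack: [-1, -1, 1]
Same: no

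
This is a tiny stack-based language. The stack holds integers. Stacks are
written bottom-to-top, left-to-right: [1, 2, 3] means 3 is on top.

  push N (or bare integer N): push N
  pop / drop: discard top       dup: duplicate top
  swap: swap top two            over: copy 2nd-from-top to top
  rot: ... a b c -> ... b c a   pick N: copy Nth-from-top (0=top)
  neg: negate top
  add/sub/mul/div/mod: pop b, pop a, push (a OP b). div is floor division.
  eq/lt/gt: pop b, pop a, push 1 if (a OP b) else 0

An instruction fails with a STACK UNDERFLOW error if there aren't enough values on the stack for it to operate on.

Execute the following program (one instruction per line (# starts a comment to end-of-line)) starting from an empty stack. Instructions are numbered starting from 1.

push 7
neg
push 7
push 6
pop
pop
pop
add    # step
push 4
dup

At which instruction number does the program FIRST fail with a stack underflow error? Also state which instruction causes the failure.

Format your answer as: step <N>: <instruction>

Step 1 ('push 7'): stack = [7], depth = 1
Step 2 ('neg'): stack = [-7], depth = 1
Step 3 ('push 7'): stack = [-7, 7], depth = 2
Step 4 ('push 6'): stack = [-7, 7, 6], depth = 3
Step 5 ('pop'): stack = [-7, 7], depth = 2
Step 6 ('pop'): stack = [-7], depth = 1
Step 7 ('pop'): stack = [], depth = 0
Step 8 ('add'): needs 2 value(s) but depth is 0 — STACK UNDERFLOW

Answer: step 8: add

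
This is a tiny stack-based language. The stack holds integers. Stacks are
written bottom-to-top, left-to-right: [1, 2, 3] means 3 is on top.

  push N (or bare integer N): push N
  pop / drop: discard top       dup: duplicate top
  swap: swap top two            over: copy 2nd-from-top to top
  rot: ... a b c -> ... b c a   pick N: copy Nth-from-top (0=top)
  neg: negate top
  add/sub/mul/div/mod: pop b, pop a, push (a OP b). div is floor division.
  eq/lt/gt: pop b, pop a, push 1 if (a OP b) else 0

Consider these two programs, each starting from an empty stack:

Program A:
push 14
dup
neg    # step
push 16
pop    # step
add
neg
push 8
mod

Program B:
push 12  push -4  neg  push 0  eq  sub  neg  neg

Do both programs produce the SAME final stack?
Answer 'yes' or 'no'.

Program A trace:
  After 'push 14': [14]
  After 'dup': [14, 14]
  After 'neg': [14, -14]
  After 'push 16': [14, -14, 16]
  After 'pop': [14, -14]
  After 'add': [0]
  After 'neg': [0]
  After 'push 8': [0, 8]
  After 'mod': [0]
Program A final stack: [0]

Program B trace:
  After 'push 12': [12]
  After 'push -4': [12, -4]
  After 'neg': [12, 4]
  After 'push 0': [12, 4, 0]
  After 'eq': [12, 0]
  After 'sub': [12]
  After 'neg': [-12]
  After 'neg': [12]
Program B final stack: [12]
Same: no

Answer: no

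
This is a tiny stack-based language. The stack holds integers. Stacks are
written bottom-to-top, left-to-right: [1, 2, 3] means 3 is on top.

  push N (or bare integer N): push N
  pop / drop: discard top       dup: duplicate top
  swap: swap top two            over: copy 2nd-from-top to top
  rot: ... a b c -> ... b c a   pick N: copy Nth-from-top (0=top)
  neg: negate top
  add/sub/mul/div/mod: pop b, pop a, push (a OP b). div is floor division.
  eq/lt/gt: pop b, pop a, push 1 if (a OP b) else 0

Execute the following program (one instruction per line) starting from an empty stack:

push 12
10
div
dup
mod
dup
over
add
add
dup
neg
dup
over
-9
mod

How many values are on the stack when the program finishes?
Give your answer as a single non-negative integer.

Answer: 4

Derivation:
After 'push 12': stack = [12] (depth 1)
After 'push 10': stack = [12, 10] (depth 2)
After 'div': stack = [1] (depth 1)
After 'dup': stack = [1, 1] (depth 2)
After 'mod': stack = [0] (depth 1)
After 'dup': stack = [0, 0] (depth 2)
After 'over': stack = [0, 0, 0] (depth 3)
After 'add': stack = [0, 0] (depth 2)
After 'add': stack = [0] (depth 1)
After 'dup': stack = [0, 0] (depth 2)
After 'neg': stack = [0, 0] (depth 2)
After 'dup': stack = [0, 0, 0] (depth 3)
After 'over': stack = [0, 0, 0, 0] (depth 4)
After 'push -9': stack = [0, 0, 0, 0, -9] (depth 5)
After 'mod': stack = [0, 0, 0, 0] (depth 4)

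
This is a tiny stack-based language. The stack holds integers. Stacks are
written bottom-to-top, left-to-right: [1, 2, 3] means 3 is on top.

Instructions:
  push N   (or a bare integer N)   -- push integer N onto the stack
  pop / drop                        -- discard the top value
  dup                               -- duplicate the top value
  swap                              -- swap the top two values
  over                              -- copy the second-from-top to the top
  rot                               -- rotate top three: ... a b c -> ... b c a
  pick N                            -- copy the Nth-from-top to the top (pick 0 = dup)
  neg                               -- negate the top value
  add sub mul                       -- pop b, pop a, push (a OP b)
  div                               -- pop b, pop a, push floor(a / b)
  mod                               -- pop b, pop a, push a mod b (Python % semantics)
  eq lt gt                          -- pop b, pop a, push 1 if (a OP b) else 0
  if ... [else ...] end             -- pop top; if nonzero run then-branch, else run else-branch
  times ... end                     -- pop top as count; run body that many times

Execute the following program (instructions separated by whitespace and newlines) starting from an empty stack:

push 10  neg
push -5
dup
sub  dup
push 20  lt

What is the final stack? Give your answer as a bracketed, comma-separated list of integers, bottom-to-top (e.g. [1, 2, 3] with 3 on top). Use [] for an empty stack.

Answer: [-10, 0, 1]

Derivation:
After 'push 10': [10]
After 'neg': [-10]
After 'push -5': [-10, -5]
After 'dup': [-10, -5, -5]
After 'sub': [-10, 0]
After 'dup': [-10, 0, 0]
After 'push 20': [-10, 0, 0, 20]
After 'lt': [-10, 0, 1]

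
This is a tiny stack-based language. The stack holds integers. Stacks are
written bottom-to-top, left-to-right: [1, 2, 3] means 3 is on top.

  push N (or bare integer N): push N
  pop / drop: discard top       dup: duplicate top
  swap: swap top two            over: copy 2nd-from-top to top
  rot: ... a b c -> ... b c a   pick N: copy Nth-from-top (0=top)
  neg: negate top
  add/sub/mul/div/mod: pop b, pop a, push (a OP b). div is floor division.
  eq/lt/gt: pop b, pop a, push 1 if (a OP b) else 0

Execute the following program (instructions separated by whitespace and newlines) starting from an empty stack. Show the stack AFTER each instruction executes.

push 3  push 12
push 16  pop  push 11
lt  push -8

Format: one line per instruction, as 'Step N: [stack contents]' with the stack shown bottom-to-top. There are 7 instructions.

Step 1: [3]
Step 2: [3, 12]
Step 3: [3, 12, 16]
Step 4: [3, 12]
Step 5: [3, 12, 11]
Step 6: [3, 0]
Step 7: [3, 0, -8]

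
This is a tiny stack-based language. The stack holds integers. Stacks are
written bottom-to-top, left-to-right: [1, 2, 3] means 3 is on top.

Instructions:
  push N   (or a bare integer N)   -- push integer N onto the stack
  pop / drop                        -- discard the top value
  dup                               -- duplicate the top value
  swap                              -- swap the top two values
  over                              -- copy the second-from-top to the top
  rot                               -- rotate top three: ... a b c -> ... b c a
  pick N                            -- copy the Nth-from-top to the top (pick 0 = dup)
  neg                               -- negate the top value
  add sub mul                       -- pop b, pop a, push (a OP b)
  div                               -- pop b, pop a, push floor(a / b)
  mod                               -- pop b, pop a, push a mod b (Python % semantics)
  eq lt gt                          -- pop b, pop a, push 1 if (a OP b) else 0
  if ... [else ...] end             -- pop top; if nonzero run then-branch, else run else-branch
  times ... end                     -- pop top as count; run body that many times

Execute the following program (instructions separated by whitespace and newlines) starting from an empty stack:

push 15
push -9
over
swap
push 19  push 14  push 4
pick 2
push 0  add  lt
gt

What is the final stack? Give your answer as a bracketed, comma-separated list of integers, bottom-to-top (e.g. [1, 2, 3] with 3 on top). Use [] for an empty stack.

After 'push 15': [15]
After 'push -9': [15, -9]
After 'over': [15, -9, 15]
After 'swap': [15, 15, -9]
After 'push 19': [15, 15, -9, 19]
After 'push 14': [15, 15, -9, 19, 14]
After 'push 4': [15, 15, -9, 19, 14, 4]
After 'pick 2': [15, 15, -9, 19, 14, 4, 19]
After 'push 0': [15, 15, -9, 19, 14, 4, 19, 0]
After 'add': [15, 15, -9, 19, 14, 4, 19]
After 'lt': [15, 15, -9, 19, 14, 1]
After 'gt': [15, 15, -9, 19, 1]

Answer: [15, 15, -9, 19, 1]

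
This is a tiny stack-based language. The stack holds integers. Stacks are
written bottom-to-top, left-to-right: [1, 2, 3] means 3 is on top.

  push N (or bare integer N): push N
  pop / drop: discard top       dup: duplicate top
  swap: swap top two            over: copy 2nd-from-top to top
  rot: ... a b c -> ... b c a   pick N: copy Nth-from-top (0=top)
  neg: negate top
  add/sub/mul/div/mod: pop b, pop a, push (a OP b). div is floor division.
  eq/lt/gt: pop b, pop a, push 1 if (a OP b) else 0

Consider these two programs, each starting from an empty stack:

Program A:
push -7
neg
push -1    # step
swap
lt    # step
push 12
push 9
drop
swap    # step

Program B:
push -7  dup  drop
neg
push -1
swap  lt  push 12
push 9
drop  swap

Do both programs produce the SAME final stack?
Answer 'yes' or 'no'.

Answer: yes

Derivation:
Program A trace:
  After 'push -7': [-7]
  After 'neg': [7]
  After 'push -1': [7, -1]
  After 'swap': [-1, 7]
  After 'lt': [1]
  After 'push 12': [1, 12]
  After 'push 9': [1, 12, 9]
  After 'drop': [1, 12]
  After 'swap': [12, 1]
Program A final stack: [12, 1]

Program B trace:
  After 'push -7': [-7]
  After 'dup': [-7, -7]
  After 'drop': [-7]
  After 'neg': [7]
  After 'push -1': [7, -1]
  After 'swap': [-1, 7]
  After 'lt': [1]
  After 'push 12': [1, 12]
  After 'push 9': [1, 12, 9]
  After 'drop': [1, 12]
  After 'swap': [12, 1]
Program B final stack: [12, 1]
Same: yes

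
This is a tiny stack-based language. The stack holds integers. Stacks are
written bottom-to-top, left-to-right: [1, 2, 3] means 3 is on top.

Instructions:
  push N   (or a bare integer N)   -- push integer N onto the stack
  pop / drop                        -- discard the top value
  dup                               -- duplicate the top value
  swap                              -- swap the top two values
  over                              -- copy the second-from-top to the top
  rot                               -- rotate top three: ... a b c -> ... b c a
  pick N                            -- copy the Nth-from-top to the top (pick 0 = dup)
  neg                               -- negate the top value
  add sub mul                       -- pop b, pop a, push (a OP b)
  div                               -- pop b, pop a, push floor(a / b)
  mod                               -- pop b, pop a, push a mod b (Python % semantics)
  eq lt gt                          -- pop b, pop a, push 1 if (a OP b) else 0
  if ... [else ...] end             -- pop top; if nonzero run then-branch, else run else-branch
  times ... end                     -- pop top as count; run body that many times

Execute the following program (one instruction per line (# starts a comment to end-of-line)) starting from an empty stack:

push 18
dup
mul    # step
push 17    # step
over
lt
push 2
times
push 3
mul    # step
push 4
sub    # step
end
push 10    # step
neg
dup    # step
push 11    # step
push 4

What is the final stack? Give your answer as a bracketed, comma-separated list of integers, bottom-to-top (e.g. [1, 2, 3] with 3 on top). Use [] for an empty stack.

After 'push 18': [18]
After 'dup': [18, 18]
After 'mul': [324]
After 'push 17': [324, 17]
After 'over': [324, 17, 324]
After 'lt': [324, 1]
After 'push 2': [324, 1, 2]
After 'times': [324, 1]
After 'push 3': [324, 1, 3]
After 'mul': [324, 3]
After 'push 4': [324, 3, 4]
After 'sub': [324, -1]
After 'push 3': [324, -1, 3]
After 'mul': [324, -3]
After 'push 4': [324, -3, 4]
After 'sub': [324, -7]
After 'push 10': [324, -7, 10]
After 'neg': [324, -7, -10]
After 'dup': [324, -7, -10, -10]
After 'push 11': [324, -7, -10, -10, 11]
After 'push 4': [324, -7, -10, -10, 11, 4]

Answer: [324, -7, -10, -10, 11, 4]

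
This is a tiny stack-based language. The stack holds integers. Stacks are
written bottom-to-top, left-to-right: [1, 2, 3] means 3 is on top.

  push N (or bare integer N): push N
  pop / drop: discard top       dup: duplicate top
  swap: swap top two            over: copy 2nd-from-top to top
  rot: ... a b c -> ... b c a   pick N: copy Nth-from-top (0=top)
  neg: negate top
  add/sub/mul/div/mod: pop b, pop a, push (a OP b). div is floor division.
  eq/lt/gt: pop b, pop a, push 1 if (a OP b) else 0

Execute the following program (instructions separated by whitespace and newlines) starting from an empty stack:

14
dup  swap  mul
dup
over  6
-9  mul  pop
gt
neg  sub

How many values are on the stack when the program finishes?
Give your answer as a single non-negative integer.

Answer: 1

Derivation:
After 'push 14': stack = [14] (depth 1)
After 'dup': stack = [14, 14] (depth 2)
After 'swap': stack = [14, 14] (depth 2)
After 'mul': stack = [196] (depth 1)
After 'dup': stack = [196, 196] (depth 2)
After 'over': stack = [196, 196, 196] (depth 3)
After 'push 6': stack = [196, 196, 196, 6] (depth 4)
After 'push -9': stack = [196, 196, 196, 6, -9] (depth 5)
After 'mul': stack = [196, 196, 196, -54] (depth 4)
After 'pop': stack = [196, 196, 196] (depth 3)
After 'gt': stack = [196, 0] (depth 2)
After 'neg': stack = [196, 0] (depth 2)
After 'sub': stack = [196] (depth 1)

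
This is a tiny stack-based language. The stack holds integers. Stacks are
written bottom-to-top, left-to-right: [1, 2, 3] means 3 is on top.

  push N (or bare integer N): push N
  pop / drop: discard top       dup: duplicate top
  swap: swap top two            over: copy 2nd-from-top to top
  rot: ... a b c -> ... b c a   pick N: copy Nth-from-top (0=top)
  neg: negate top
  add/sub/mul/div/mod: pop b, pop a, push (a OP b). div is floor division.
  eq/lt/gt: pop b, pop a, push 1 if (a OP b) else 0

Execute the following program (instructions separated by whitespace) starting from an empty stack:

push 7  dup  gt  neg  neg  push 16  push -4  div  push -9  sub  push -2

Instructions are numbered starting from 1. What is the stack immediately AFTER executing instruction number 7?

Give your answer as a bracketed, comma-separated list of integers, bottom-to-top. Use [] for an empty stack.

Answer: [0, 16, -4]

Derivation:
Step 1 ('push 7'): [7]
Step 2 ('dup'): [7, 7]
Step 3 ('gt'): [0]
Step 4 ('neg'): [0]
Step 5 ('neg'): [0]
Step 6 ('push 16'): [0, 16]
Step 7 ('push -4'): [0, 16, -4]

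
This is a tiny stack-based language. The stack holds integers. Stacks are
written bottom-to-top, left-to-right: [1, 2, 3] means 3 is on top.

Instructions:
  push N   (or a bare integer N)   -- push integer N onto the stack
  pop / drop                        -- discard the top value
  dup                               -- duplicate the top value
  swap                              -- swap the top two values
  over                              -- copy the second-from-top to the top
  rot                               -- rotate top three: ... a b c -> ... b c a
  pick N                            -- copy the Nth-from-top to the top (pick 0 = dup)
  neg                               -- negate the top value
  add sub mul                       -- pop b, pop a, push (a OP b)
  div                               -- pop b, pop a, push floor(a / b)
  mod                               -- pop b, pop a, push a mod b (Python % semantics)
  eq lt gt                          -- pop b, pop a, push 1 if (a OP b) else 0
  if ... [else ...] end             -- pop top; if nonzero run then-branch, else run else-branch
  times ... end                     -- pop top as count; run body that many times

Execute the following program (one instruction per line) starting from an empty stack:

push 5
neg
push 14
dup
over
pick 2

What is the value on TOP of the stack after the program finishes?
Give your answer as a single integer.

Answer: 14

Derivation:
After 'push 5': [5]
After 'neg': [-5]
After 'push 14': [-5, 14]
After 'dup': [-5, 14, 14]
After 'over': [-5, 14, 14, 14]
After 'pick 2': [-5, 14, 14, 14, 14]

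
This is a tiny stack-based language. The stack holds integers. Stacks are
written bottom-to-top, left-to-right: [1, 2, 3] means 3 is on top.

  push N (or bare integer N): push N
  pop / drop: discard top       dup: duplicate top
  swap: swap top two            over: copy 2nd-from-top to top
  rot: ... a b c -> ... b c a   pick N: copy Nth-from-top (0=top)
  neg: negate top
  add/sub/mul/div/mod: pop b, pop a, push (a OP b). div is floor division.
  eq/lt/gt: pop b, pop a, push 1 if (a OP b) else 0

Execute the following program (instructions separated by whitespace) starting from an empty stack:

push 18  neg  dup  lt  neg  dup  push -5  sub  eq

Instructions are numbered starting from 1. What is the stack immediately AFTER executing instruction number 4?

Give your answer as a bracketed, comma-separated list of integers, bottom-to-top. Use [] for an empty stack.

Answer: [0]

Derivation:
Step 1 ('push 18'): [18]
Step 2 ('neg'): [-18]
Step 3 ('dup'): [-18, -18]
Step 4 ('lt'): [0]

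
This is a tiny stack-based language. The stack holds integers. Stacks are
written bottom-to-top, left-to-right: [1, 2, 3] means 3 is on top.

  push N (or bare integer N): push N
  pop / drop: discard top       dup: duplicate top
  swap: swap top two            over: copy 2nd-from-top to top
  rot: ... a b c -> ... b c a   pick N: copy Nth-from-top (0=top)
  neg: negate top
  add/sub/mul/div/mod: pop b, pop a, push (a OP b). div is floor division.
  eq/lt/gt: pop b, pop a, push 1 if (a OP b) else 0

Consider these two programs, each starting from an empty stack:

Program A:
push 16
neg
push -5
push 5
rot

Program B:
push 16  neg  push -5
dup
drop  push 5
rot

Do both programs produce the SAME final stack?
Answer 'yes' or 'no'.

Answer: yes

Derivation:
Program A trace:
  After 'push 16': [16]
  After 'neg': [-16]
  After 'push -5': [-16, -5]
  After 'push 5': [-16, -5, 5]
  After 'rot': [-5, 5, -16]
Program A final stack: [-5, 5, -16]

Program B trace:
  After 'push 16': [16]
  After 'neg': [-16]
  After 'push -5': [-16, -5]
  After 'dup': [-16, -5, -5]
  After 'drop': [-16, -5]
  After 'push 5': [-16, -5, 5]
  After 'rot': [-5, 5, -16]
Program B final stack: [-5, 5, -16]
Same: yes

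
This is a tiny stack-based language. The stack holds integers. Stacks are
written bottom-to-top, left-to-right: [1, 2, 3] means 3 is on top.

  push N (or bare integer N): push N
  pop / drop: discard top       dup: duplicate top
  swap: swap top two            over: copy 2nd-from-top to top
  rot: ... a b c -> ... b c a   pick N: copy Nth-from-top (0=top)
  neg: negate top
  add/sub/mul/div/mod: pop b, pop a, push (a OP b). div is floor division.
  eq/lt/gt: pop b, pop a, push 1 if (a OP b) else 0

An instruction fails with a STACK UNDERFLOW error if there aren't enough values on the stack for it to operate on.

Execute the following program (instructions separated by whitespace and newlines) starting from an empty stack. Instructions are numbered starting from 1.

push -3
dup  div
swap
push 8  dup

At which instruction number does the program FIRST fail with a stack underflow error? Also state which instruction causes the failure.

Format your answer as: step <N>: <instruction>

Answer: step 4: swap

Derivation:
Step 1 ('push -3'): stack = [-3], depth = 1
Step 2 ('dup'): stack = [-3, -3], depth = 2
Step 3 ('div'): stack = [1], depth = 1
Step 4 ('swap'): needs 2 value(s) but depth is 1 — STACK UNDERFLOW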